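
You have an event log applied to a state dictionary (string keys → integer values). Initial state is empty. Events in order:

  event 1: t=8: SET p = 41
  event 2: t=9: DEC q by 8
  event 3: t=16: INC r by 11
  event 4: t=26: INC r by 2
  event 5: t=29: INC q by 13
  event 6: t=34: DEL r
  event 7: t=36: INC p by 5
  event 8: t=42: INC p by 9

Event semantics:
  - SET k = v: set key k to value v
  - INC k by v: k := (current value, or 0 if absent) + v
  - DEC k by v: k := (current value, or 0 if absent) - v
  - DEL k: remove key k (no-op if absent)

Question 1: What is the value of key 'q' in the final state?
Track key 'q' through all 8 events:
  event 1 (t=8: SET p = 41): q unchanged
  event 2 (t=9: DEC q by 8): q (absent) -> -8
  event 3 (t=16: INC r by 11): q unchanged
  event 4 (t=26: INC r by 2): q unchanged
  event 5 (t=29: INC q by 13): q -8 -> 5
  event 6 (t=34: DEL r): q unchanged
  event 7 (t=36: INC p by 5): q unchanged
  event 8 (t=42: INC p by 9): q unchanged
Final: q = 5

Answer: 5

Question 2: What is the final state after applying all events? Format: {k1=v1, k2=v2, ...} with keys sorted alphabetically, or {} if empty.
Answer: {p=55, q=5}

Derivation:
  after event 1 (t=8: SET p = 41): {p=41}
  after event 2 (t=9: DEC q by 8): {p=41, q=-8}
  after event 3 (t=16: INC r by 11): {p=41, q=-8, r=11}
  after event 4 (t=26: INC r by 2): {p=41, q=-8, r=13}
  after event 5 (t=29: INC q by 13): {p=41, q=5, r=13}
  after event 6 (t=34: DEL r): {p=41, q=5}
  after event 7 (t=36: INC p by 5): {p=46, q=5}
  after event 8 (t=42: INC p by 9): {p=55, q=5}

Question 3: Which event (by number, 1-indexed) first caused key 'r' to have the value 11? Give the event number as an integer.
Looking for first event where r becomes 11:
  event 3: r (absent) -> 11  <-- first match

Answer: 3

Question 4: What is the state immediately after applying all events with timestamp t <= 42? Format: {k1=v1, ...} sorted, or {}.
Answer: {p=55, q=5}

Derivation:
Apply events with t <= 42 (8 events):
  after event 1 (t=8: SET p = 41): {p=41}
  after event 2 (t=9: DEC q by 8): {p=41, q=-8}
  after event 3 (t=16: INC r by 11): {p=41, q=-8, r=11}
  after event 4 (t=26: INC r by 2): {p=41, q=-8, r=13}
  after event 5 (t=29: INC q by 13): {p=41, q=5, r=13}
  after event 6 (t=34: DEL r): {p=41, q=5}
  after event 7 (t=36: INC p by 5): {p=46, q=5}
  after event 8 (t=42: INC p by 9): {p=55, q=5}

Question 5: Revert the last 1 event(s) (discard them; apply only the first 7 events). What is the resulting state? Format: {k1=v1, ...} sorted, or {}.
Answer: {p=46, q=5}

Derivation:
Keep first 7 events (discard last 1):
  after event 1 (t=8: SET p = 41): {p=41}
  after event 2 (t=9: DEC q by 8): {p=41, q=-8}
  after event 3 (t=16: INC r by 11): {p=41, q=-8, r=11}
  after event 4 (t=26: INC r by 2): {p=41, q=-8, r=13}
  after event 5 (t=29: INC q by 13): {p=41, q=5, r=13}
  after event 6 (t=34: DEL r): {p=41, q=5}
  after event 7 (t=36: INC p by 5): {p=46, q=5}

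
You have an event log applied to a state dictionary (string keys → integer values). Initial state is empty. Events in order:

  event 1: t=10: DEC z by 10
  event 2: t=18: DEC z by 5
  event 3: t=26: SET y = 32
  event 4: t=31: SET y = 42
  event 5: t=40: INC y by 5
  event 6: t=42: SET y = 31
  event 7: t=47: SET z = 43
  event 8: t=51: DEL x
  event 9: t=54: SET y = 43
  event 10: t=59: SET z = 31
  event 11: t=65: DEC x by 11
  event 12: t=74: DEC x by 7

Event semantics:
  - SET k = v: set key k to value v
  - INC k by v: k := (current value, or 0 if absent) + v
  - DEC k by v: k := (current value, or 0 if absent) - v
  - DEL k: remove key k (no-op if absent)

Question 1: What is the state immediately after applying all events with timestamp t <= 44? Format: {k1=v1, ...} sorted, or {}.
Answer: {y=31, z=-15}

Derivation:
Apply events with t <= 44 (6 events):
  after event 1 (t=10: DEC z by 10): {z=-10}
  after event 2 (t=18: DEC z by 5): {z=-15}
  after event 3 (t=26: SET y = 32): {y=32, z=-15}
  after event 4 (t=31: SET y = 42): {y=42, z=-15}
  after event 5 (t=40: INC y by 5): {y=47, z=-15}
  after event 6 (t=42: SET y = 31): {y=31, z=-15}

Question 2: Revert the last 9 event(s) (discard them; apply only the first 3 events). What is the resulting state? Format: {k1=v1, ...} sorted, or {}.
Answer: {y=32, z=-15}

Derivation:
Keep first 3 events (discard last 9):
  after event 1 (t=10: DEC z by 10): {z=-10}
  after event 2 (t=18: DEC z by 5): {z=-15}
  after event 3 (t=26: SET y = 32): {y=32, z=-15}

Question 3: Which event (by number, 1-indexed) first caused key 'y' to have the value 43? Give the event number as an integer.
Looking for first event where y becomes 43:
  event 3: y = 32
  event 4: y = 42
  event 5: y = 47
  event 6: y = 31
  event 7: y = 31
  event 8: y = 31
  event 9: y 31 -> 43  <-- first match

Answer: 9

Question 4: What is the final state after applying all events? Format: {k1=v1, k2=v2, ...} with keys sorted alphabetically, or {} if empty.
  after event 1 (t=10: DEC z by 10): {z=-10}
  after event 2 (t=18: DEC z by 5): {z=-15}
  after event 3 (t=26: SET y = 32): {y=32, z=-15}
  after event 4 (t=31: SET y = 42): {y=42, z=-15}
  after event 5 (t=40: INC y by 5): {y=47, z=-15}
  after event 6 (t=42: SET y = 31): {y=31, z=-15}
  after event 7 (t=47: SET z = 43): {y=31, z=43}
  after event 8 (t=51: DEL x): {y=31, z=43}
  after event 9 (t=54: SET y = 43): {y=43, z=43}
  after event 10 (t=59: SET z = 31): {y=43, z=31}
  after event 11 (t=65: DEC x by 11): {x=-11, y=43, z=31}
  after event 12 (t=74: DEC x by 7): {x=-18, y=43, z=31}

Answer: {x=-18, y=43, z=31}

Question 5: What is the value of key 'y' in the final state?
Answer: 43

Derivation:
Track key 'y' through all 12 events:
  event 1 (t=10: DEC z by 10): y unchanged
  event 2 (t=18: DEC z by 5): y unchanged
  event 3 (t=26: SET y = 32): y (absent) -> 32
  event 4 (t=31: SET y = 42): y 32 -> 42
  event 5 (t=40: INC y by 5): y 42 -> 47
  event 6 (t=42: SET y = 31): y 47 -> 31
  event 7 (t=47: SET z = 43): y unchanged
  event 8 (t=51: DEL x): y unchanged
  event 9 (t=54: SET y = 43): y 31 -> 43
  event 10 (t=59: SET z = 31): y unchanged
  event 11 (t=65: DEC x by 11): y unchanged
  event 12 (t=74: DEC x by 7): y unchanged
Final: y = 43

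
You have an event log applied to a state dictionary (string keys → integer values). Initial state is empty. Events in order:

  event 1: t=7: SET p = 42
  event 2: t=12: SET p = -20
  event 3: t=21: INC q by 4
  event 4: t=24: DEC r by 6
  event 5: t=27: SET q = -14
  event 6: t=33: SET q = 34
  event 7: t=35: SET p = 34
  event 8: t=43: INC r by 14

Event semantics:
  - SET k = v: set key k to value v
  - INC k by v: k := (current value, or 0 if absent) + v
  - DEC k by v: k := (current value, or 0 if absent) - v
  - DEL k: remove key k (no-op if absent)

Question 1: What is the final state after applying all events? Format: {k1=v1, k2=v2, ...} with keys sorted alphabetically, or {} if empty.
Answer: {p=34, q=34, r=8}

Derivation:
  after event 1 (t=7: SET p = 42): {p=42}
  after event 2 (t=12: SET p = -20): {p=-20}
  after event 3 (t=21: INC q by 4): {p=-20, q=4}
  after event 4 (t=24: DEC r by 6): {p=-20, q=4, r=-6}
  after event 5 (t=27: SET q = -14): {p=-20, q=-14, r=-6}
  after event 6 (t=33: SET q = 34): {p=-20, q=34, r=-6}
  after event 7 (t=35: SET p = 34): {p=34, q=34, r=-6}
  after event 8 (t=43: INC r by 14): {p=34, q=34, r=8}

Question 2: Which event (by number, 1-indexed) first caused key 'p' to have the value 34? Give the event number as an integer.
Looking for first event where p becomes 34:
  event 1: p = 42
  event 2: p = -20
  event 3: p = -20
  event 4: p = -20
  event 5: p = -20
  event 6: p = -20
  event 7: p -20 -> 34  <-- first match

Answer: 7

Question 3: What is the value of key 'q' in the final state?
Track key 'q' through all 8 events:
  event 1 (t=7: SET p = 42): q unchanged
  event 2 (t=12: SET p = -20): q unchanged
  event 3 (t=21: INC q by 4): q (absent) -> 4
  event 4 (t=24: DEC r by 6): q unchanged
  event 5 (t=27: SET q = -14): q 4 -> -14
  event 6 (t=33: SET q = 34): q -14 -> 34
  event 7 (t=35: SET p = 34): q unchanged
  event 8 (t=43: INC r by 14): q unchanged
Final: q = 34

Answer: 34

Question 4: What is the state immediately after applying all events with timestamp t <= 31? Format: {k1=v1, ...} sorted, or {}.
Apply events with t <= 31 (5 events):
  after event 1 (t=7: SET p = 42): {p=42}
  after event 2 (t=12: SET p = -20): {p=-20}
  after event 3 (t=21: INC q by 4): {p=-20, q=4}
  after event 4 (t=24: DEC r by 6): {p=-20, q=4, r=-6}
  after event 5 (t=27: SET q = -14): {p=-20, q=-14, r=-6}

Answer: {p=-20, q=-14, r=-6}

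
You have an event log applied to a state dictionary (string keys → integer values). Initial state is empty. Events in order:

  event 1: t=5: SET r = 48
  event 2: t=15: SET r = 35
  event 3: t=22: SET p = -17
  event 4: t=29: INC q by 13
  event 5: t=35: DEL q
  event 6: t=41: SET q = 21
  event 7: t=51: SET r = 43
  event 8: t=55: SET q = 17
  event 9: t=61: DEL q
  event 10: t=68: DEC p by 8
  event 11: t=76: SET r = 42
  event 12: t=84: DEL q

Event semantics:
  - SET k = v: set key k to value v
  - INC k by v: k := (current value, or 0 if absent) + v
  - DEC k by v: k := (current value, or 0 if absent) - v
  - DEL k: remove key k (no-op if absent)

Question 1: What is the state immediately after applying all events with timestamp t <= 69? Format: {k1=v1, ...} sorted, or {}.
Apply events with t <= 69 (10 events):
  after event 1 (t=5: SET r = 48): {r=48}
  after event 2 (t=15: SET r = 35): {r=35}
  after event 3 (t=22: SET p = -17): {p=-17, r=35}
  after event 4 (t=29: INC q by 13): {p=-17, q=13, r=35}
  after event 5 (t=35: DEL q): {p=-17, r=35}
  after event 6 (t=41: SET q = 21): {p=-17, q=21, r=35}
  after event 7 (t=51: SET r = 43): {p=-17, q=21, r=43}
  after event 8 (t=55: SET q = 17): {p=-17, q=17, r=43}
  after event 9 (t=61: DEL q): {p=-17, r=43}
  after event 10 (t=68: DEC p by 8): {p=-25, r=43}

Answer: {p=-25, r=43}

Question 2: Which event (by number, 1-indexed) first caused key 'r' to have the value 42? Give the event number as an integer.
Looking for first event where r becomes 42:
  event 1: r = 48
  event 2: r = 35
  event 3: r = 35
  event 4: r = 35
  event 5: r = 35
  event 6: r = 35
  event 7: r = 43
  event 8: r = 43
  event 9: r = 43
  event 10: r = 43
  event 11: r 43 -> 42  <-- first match

Answer: 11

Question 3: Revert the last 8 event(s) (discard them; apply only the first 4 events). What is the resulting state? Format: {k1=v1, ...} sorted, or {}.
Keep first 4 events (discard last 8):
  after event 1 (t=5: SET r = 48): {r=48}
  after event 2 (t=15: SET r = 35): {r=35}
  after event 3 (t=22: SET p = -17): {p=-17, r=35}
  after event 4 (t=29: INC q by 13): {p=-17, q=13, r=35}

Answer: {p=-17, q=13, r=35}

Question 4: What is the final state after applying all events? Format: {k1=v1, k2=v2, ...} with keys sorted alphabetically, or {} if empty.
Answer: {p=-25, r=42}

Derivation:
  after event 1 (t=5: SET r = 48): {r=48}
  after event 2 (t=15: SET r = 35): {r=35}
  after event 3 (t=22: SET p = -17): {p=-17, r=35}
  after event 4 (t=29: INC q by 13): {p=-17, q=13, r=35}
  after event 5 (t=35: DEL q): {p=-17, r=35}
  after event 6 (t=41: SET q = 21): {p=-17, q=21, r=35}
  after event 7 (t=51: SET r = 43): {p=-17, q=21, r=43}
  after event 8 (t=55: SET q = 17): {p=-17, q=17, r=43}
  after event 9 (t=61: DEL q): {p=-17, r=43}
  after event 10 (t=68: DEC p by 8): {p=-25, r=43}
  after event 11 (t=76: SET r = 42): {p=-25, r=42}
  after event 12 (t=84: DEL q): {p=-25, r=42}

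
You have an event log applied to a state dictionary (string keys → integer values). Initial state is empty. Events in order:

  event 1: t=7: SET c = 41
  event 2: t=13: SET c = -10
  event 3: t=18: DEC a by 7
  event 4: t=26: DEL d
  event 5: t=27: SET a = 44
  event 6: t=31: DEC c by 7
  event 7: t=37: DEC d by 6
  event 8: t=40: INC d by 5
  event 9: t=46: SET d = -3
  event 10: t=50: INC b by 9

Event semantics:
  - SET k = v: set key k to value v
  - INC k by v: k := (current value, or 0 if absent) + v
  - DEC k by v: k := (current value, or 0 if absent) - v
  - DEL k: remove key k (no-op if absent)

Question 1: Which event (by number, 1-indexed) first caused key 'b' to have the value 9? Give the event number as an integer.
Answer: 10

Derivation:
Looking for first event where b becomes 9:
  event 10: b (absent) -> 9  <-- first match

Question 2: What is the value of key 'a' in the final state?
Answer: 44

Derivation:
Track key 'a' through all 10 events:
  event 1 (t=7: SET c = 41): a unchanged
  event 2 (t=13: SET c = -10): a unchanged
  event 3 (t=18: DEC a by 7): a (absent) -> -7
  event 4 (t=26: DEL d): a unchanged
  event 5 (t=27: SET a = 44): a -7 -> 44
  event 6 (t=31: DEC c by 7): a unchanged
  event 7 (t=37: DEC d by 6): a unchanged
  event 8 (t=40: INC d by 5): a unchanged
  event 9 (t=46: SET d = -3): a unchanged
  event 10 (t=50: INC b by 9): a unchanged
Final: a = 44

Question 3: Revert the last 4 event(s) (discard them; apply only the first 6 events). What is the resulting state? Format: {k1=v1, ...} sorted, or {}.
Answer: {a=44, c=-17}

Derivation:
Keep first 6 events (discard last 4):
  after event 1 (t=7: SET c = 41): {c=41}
  after event 2 (t=13: SET c = -10): {c=-10}
  after event 3 (t=18: DEC a by 7): {a=-7, c=-10}
  after event 4 (t=26: DEL d): {a=-7, c=-10}
  after event 5 (t=27: SET a = 44): {a=44, c=-10}
  after event 6 (t=31: DEC c by 7): {a=44, c=-17}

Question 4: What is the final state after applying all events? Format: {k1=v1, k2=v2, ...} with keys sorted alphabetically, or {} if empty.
Answer: {a=44, b=9, c=-17, d=-3}

Derivation:
  after event 1 (t=7: SET c = 41): {c=41}
  after event 2 (t=13: SET c = -10): {c=-10}
  after event 3 (t=18: DEC a by 7): {a=-7, c=-10}
  after event 4 (t=26: DEL d): {a=-7, c=-10}
  after event 5 (t=27: SET a = 44): {a=44, c=-10}
  after event 6 (t=31: DEC c by 7): {a=44, c=-17}
  after event 7 (t=37: DEC d by 6): {a=44, c=-17, d=-6}
  after event 8 (t=40: INC d by 5): {a=44, c=-17, d=-1}
  after event 9 (t=46: SET d = -3): {a=44, c=-17, d=-3}
  after event 10 (t=50: INC b by 9): {a=44, b=9, c=-17, d=-3}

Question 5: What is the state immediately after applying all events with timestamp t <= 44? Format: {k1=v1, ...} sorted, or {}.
Answer: {a=44, c=-17, d=-1}

Derivation:
Apply events with t <= 44 (8 events):
  after event 1 (t=7: SET c = 41): {c=41}
  after event 2 (t=13: SET c = -10): {c=-10}
  after event 3 (t=18: DEC a by 7): {a=-7, c=-10}
  after event 4 (t=26: DEL d): {a=-7, c=-10}
  after event 5 (t=27: SET a = 44): {a=44, c=-10}
  after event 6 (t=31: DEC c by 7): {a=44, c=-17}
  after event 7 (t=37: DEC d by 6): {a=44, c=-17, d=-6}
  after event 8 (t=40: INC d by 5): {a=44, c=-17, d=-1}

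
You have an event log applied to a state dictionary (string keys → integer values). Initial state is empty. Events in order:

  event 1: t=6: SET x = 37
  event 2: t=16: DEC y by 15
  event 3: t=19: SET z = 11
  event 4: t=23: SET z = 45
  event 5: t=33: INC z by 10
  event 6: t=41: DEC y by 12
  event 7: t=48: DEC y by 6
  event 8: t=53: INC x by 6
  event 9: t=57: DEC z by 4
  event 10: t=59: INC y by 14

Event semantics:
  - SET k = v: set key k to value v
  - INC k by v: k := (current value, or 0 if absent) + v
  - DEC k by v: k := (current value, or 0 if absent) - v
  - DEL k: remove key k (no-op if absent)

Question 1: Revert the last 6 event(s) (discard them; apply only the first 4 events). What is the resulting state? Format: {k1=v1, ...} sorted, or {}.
Keep first 4 events (discard last 6):
  after event 1 (t=6: SET x = 37): {x=37}
  after event 2 (t=16: DEC y by 15): {x=37, y=-15}
  after event 3 (t=19: SET z = 11): {x=37, y=-15, z=11}
  after event 4 (t=23: SET z = 45): {x=37, y=-15, z=45}

Answer: {x=37, y=-15, z=45}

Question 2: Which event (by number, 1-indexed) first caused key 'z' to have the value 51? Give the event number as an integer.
Looking for first event where z becomes 51:
  event 3: z = 11
  event 4: z = 45
  event 5: z = 55
  event 6: z = 55
  event 7: z = 55
  event 8: z = 55
  event 9: z 55 -> 51  <-- first match

Answer: 9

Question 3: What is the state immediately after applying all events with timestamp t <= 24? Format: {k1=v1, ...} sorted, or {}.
Answer: {x=37, y=-15, z=45}

Derivation:
Apply events with t <= 24 (4 events):
  after event 1 (t=6: SET x = 37): {x=37}
  after event 2 (t=16: DEC y by 15): {x=37, y=-15}
  after event 3 (t=19: SET z = 11): {x=37, y=-15, z=11}
  after event 4 (t=23: SET z = 45): {x=37, y=-15, z=45}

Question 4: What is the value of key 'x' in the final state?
Answer: 43

Derivation:
Track key 'x' through all 10 events:
  event 1 (t=6: SET x = 37): x (absent) -> 37
  event 2 (t=16: DEC y by 15): x unchanged
  event 3 (t=19: SET z = 11): x unchanged
  event 4 (t=23: SET z = 45): x unchanged
  event 5 (t=33: INC z by 10): x unchanged
  event 6 (t=41: DEC y by 12): x unchanged
  event 7 (t=48: DEC y by 6): x unchanged
  event 8 (t=53: INC x by 6): x 37 -> 43
  event 9 (t=57: DEC z by 4): x unchanged
  event 10 (t=59: INC y by 14): x unchanged
Final: x = 43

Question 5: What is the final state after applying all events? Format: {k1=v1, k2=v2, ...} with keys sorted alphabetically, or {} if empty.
  after event 1 (t=6: SET x = 37): {x=37}
  after event 2 (t=16: DEC y by 15): {x=37, y=-15}
  after event 3 (t=19: SET z = 11): {x=37, y=-15, z=11}
  after event 4 (t=23: SET z = 45): {x=37, y=-15, z=45}
  after event 5 (t=33: INC z by 10): {x=37, y=-15, z=55}
  after event 6 (t=41: DEC y by 12): {x=37, y=-27, z=55}
  after event 7 (t=48: DEC y by 6): {x=37, y=-33, z=55}
  after event 8 (t=53: INC x by 6): {x=43, y=-33, z=55}
  after event 9 (t=57: DEC z by 4): {x=43, y=-33, z=51}
  after event 10 (t=59: INC y by 14): {x=43, y=-19, z=51}

Answer: {x=43, y=-19, z=51}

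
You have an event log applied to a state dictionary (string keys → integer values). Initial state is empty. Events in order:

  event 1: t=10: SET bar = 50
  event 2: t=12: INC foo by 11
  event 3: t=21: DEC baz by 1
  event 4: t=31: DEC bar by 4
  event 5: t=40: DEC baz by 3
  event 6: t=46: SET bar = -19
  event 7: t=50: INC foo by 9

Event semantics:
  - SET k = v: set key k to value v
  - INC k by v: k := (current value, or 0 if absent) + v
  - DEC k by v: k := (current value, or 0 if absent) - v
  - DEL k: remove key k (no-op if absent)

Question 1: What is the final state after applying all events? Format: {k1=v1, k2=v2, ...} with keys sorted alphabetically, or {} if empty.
  after event 1 (t=10: SET bar = 50): {bar=50}
  after event 2 (t=12: INC foo by 11): {bar=50, foo=11}
  after event 3 (t=21: DEC baz by 1): {bar=50, baz=-1, foo=11}
  after event 4 (t=31: DEC bar by 4): {bar=46, baz=-1, foo=11}
  after event 5 (t=40: DEC baz by 3): {bar=46, baz=-4, foo=11}
  after event 6 (t=46: SET bar = -19): {bar=-19, baz=-4, foo=11}
  after event 7 (t=50: INC foo by 9): {bar=-19, baz=-4, foo=20}

Answer: {bar=-19, baz=-4, foo=20}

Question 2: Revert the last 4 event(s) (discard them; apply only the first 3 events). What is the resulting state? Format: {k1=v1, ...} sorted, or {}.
Answer: {bar=50, baz=-1, foo=11}

Derivation:
Keep first 3 events (discard last 4):
  after event 1 (t=10: SET bar = 50): {bar=50}
  after event 2 (t=12: INC foo by 11): {bar=50, foo=11}
  after event 3 (t=21: DEC baz by 1): {bar=50, baz=-1, foo=11}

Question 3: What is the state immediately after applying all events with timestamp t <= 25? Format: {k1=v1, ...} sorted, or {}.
Answer: {bar=50, baz=-1, foo=11}

Derivation:
Apply events with t <= 25 (3 events):
  after event 1 (t=10: SET bar = 50): {bar=50}
  after event 2 (t=12: INC foo by 11): {bar=50, foo=11}
  after event 3 (t=21: DEC baz by 1): {bar=50, baz=-1, foo=11}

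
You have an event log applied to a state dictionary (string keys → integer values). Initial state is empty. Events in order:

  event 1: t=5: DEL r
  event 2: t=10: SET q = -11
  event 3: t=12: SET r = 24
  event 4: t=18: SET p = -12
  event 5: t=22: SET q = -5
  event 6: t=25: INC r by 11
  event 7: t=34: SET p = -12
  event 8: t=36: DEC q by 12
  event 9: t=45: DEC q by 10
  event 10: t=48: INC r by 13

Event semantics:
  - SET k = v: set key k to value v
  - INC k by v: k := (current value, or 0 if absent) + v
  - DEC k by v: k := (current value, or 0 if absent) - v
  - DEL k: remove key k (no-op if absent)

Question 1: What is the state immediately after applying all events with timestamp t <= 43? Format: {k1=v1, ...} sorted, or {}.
Answer: {p=-12, q=-17, r=35}

Derivation:
Apply events with t <= 43 (8 events):
  after event 1 (t=5: DEL r): {}
  after event 2 (t=10: SET q = -11): {q=-11}
  after event 3 (t=12: SET r = 24): {q=-11, r=24}
  after event 4 (t=18: SET p = -12): {p=-12, q=-11, r=24}
  after event 5 (t=22: SET q = -5): {p=-12, q=-5, r=24}
  after event 6 (t=25: INC r by 11): {p=-12, q=-5, r=35}
  after event 7 (t=34: SET p = -12): {p=-12, q=-5, r=35}
  after event 8 (t=36: DEC q by 12): {p=-12, q=-17, r=35}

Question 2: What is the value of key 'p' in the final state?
Answer: -12

Derivation:
Track key 'p' through all 10 events:
  event 1 (t=5: DEL r): p unchanged
  event 2 (t=10: SET q = -11): p unchanged
  event 3 (t=12: SET r = 24): p unchanged
  event 4 (t=18: SET p = -12): p (absent) -> -12
  event 5 (t=22: SET q = -5): p unchanged
  event 6 (t=25: INC r by 11): p unchanged
  event 7 (t=34: SET p = -12): p -12 -> -12
  event 8 (t=36: DEC q by 12): p unchanged
  event 9 (t=45: DEC q by 10): p unchanged
  event 10 (t=48: INC r by 13): p unchanged
Final: p = -12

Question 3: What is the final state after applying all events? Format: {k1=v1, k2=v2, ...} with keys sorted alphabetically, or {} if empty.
  after event 1 (t=5: DEL r): {}
  after event 2 (t=10: SET q = -11): {q=-11}
  after event 3 (t=12: SET r = 24): {q=-11, r=24}
  after event 4 (t=18: SET p = -12): {p=-12, q=-11, r=24}
  after event 5 (t=22: SET q = -5): {p=-12, q=-5, r=24}
  after event 6 (t=25: INC r by 11): {p=-12, q=-5, r=35}
  after event 7 (t=34: SET p = -12): {p=-12, q=-5, r=35}
  after event 8 (t=36: DEC q by 12): {p=-12, q=-17, r=35}
  after event 9 (t=45: DEC q by 10): {p=-12, q=-27, r=35}
  after event 10 (t=48: INC r by 13): {p=-12, q=-27, r=48}

Answer: {p=-12, q=-27, r=48}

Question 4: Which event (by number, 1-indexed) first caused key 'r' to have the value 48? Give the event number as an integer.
Answer: 10

Derivation:
Looking for first event where r becomes 48:
  event 3: r = 24
  event 4: r = 24
  event 5: r = 24
  event 6: r = 35
  event 7: r = 35
  event 8: r = 35
  event 9: r = 35
  event 10: r 35 -> 48  <-- first match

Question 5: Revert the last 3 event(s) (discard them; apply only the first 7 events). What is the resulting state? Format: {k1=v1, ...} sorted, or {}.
Keep first 7 events (discard last 3):
  after event 1 (t=5: DEL r): {}
  after event 2 (t=10: SET q = -11): {q=-11}
  after event 3 (t=12: SET r = 24): {q=-11, r=24}
  after event 4 (t=18: SET p = -12): {p=-12, q=-11, r=24}
  after event 5 (t=22: SET q = -5): {p=-12, q=-5, r=24}
  after event 6 (t=25: INC r by 11): {p=-12, q=-5, r=35}
  after event 7 (t=34: SET p = -12): {p=-12, q=-5, r=35}

Answer: {p=-12, q=-5, r=35}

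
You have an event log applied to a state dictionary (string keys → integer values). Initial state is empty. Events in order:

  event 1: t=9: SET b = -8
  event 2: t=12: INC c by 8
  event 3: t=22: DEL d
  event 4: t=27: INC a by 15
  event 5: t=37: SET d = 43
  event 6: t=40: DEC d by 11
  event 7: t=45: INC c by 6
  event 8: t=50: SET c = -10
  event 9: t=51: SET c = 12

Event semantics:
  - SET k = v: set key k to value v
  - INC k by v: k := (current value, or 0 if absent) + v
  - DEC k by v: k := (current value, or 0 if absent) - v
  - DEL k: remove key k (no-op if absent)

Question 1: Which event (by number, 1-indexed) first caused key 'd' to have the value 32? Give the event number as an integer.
Looking for first event where d becomes 32:
  event 5: d = 43
  event 6: d 43 -> 32  <-- first match

Answer: 6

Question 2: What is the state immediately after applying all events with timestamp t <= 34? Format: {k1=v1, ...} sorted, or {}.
Answer: {a=15, b=-8, c=8}

Derivation:
Apply events with t <= 34 (4 events):
  after event 1 (t=9: SET b = -8): {b=-8}
  after event 2 (t=12: INC c by 8): {b=-8, c=8}
  after event 3 (t=22: DEL d): {b=-8, c=8}
  after event 4 (t=27: INC a by 15): {a=15, b=-8, c=8}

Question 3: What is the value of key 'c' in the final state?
Track key 'c' through all 9 events:
  event 1 (t=9: SET b = -8): c unchanged
  event 2 (t=12: INC c by 8): c (absent) -> 8
  event 3 (t=22: DEL d): c unchanged
  event 4 (t=27: INC a by 15): c unchanged
  event 5 (t=37: SET d = 43): c unchanged
  event 6 (t=40: DEC d by 11): c unchanged
  event 7 (t=45: INC c by 6): c 8 -> 14
  event 8 (t=50: SET c = -10): c 14 -> -10
  event 9 (t=51: SET c = 12): c -10 -> 12
Final: c = 12

Answer: 12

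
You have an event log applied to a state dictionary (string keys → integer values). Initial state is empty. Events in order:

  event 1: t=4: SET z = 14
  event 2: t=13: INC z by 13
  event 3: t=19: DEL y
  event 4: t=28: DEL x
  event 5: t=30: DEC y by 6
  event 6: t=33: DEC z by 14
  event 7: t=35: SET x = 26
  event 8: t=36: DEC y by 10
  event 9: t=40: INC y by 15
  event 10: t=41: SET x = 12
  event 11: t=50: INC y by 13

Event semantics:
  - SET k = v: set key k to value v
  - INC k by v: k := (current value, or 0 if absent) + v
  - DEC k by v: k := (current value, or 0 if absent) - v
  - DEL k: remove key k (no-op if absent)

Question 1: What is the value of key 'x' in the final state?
Answer: 12

Derivation:
Track key 'x' through all 11 events:
  event 1 (t=4: SET z = 14): x unchanged
  event 2 (t=13: INC z by 13): x unchanged
  event 3 (t=19: DEL y): x unchanged
  event 4 (t=28: DEL x): x (absent) -> (absent)
  event 5 (t=30: DEC y by 6): x unchanged
  event 6 (t=33: DEC z by 14): x unchanged
  event 7 (t=35: SET x = 26): x (absent) -> 26
  event 8 (t=36: DEC y by 10): x unchanged
  event 9 (t=40: INC y by 15): x unchanged
  event 10 (t=41: SET x = 12): x 26 -> 12
  event 11 (t=50: INC y by 13): x unchanged
Final: x = 12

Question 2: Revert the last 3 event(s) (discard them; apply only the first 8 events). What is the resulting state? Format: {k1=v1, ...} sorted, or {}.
Keep first 8 events (discard last 3):
  after event 1 (t=4: SET z = 14): {z=14}
  after event 2 (t=13: INC z by 13): {z=27}
  after event 3 (t=19: DEL y): {z=27}
  after event 4 (t=28: DEL x): {z=27}
  after event 5 (t=30: DEC y by 6): {y=-6, z=27}
  after event 6 (t=33: DEC z by 14): {y=-6, z=13}
  after event 7 (t=35: SET x = 26): {x=26, y=-6, z=13}
  after event 8 (t=36: DEC y by 10): {x=26, y=-16, z=13}

Answer: {x=26, y=-16, z=13}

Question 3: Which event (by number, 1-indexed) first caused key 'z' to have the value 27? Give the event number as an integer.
Answer: 2

Derivation:
Looking for first event where z becomes 27:
  event 1: z = 14
  event 2: z 14 -> 27  <-- first match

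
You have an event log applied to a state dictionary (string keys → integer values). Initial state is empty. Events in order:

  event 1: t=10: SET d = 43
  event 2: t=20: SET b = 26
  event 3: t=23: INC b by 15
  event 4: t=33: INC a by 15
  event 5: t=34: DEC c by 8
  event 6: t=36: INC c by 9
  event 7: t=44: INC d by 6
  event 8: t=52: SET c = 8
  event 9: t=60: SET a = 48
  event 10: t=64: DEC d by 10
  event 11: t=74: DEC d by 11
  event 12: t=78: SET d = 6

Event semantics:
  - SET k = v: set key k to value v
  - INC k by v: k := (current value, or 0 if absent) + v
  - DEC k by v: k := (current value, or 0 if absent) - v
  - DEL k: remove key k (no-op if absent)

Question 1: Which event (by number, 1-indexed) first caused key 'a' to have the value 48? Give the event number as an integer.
Looking for first event where a becomes 48:
  event 4: a = 15
  event 5: a = 15
  event 6: a = 15
  event 7: a = 15
  event 8: a = 15
  event 9: a 15 -> 48  <-- first match

Answer: 9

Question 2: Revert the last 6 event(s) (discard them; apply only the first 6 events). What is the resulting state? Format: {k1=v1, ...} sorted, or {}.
Keep first 6 events (discard last 6):
  after event 1 (t=10: SET d = 43): {d=43}
  after event 2 (t=20: SET b = 26): {b=26, d=43}
  after event 3 (t=23: INC b by 15): {b=41, d=43}
  after event 4 (t=33: INC a by 15): {a=15, b=41, d=43}
  after event 5 (t=34: DEC c by 8): {a=15, b=41, c=-8, d=43}
  after event 6 (t=36: INC c by 9): {a=15, b=41, c=1, d=43}

Answer: {a=15, b=41, c=1, d=43}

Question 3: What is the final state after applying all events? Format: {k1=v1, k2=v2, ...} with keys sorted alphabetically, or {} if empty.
  after event 1 (t=10: SET d = 43): {d=43}
  after event 2 (t=20: SET b = 26): {b=26, d=43}
  after event 3 (t=23: INC b by 15): {b=41, d=43}
  after event 4 (t=33: INC a by 15): {a=15, b=41, d=43}
  after event 5 (t=34: DEC c by 8): {a=15, b=41, c=-8, d=43}
  after event 6 (t=36: INC c by 9): {a=15, b=41, c=1, d=43}
  after event 7 (t=44: INC d by 6): {a=15, b=41, c=1, d=49}
  after event 8 (t=52: SET c = 8): {a=15, b=41, c=8, d=49}
  after event 9 (t=60: SET a = 48): {a=48, b=41, c=8, d=49}
  after event 10 (t=64: DEC d by 10): {a=48, b=41, c=8, d=39}
  after event 11 (t=74: DEC d by 11): {a=48, b=41, c=8, d=28}
  after event 12 (t=78: SET d = 6): {a=48, b=41, c=8, d=6}

Answer: {a=48, b=41, c=8, d=6}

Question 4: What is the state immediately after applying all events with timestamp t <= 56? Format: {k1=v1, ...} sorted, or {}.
Apply events with t <= 56 (8 events):
  after event 1 (t=10: SET d = 43): {d=43}
  after event 2 (t=20: SET b = 26): {b=26, d=43}
  after event 3 (t=23: INC b by 15): {b=41, d=43}
  after event 4 (t=33: INC a by 15): {a=15, b=41, d=43}
  after event 5 (t=34: DEC c by 8): {a=15, b=41, c=-8, d=43}
  after event 6 (t=36: INC c by 9): {a=15, b=41, c=1, d=43}
  after event 7 (t=44: INC d by 6): {a=15, b=41, c=1, d=49}
  after event 8 (t=52: SET c = 8): {a=15, b=41, c=8, d=49}

Answer: {a=15, b=41, c=8, d=49}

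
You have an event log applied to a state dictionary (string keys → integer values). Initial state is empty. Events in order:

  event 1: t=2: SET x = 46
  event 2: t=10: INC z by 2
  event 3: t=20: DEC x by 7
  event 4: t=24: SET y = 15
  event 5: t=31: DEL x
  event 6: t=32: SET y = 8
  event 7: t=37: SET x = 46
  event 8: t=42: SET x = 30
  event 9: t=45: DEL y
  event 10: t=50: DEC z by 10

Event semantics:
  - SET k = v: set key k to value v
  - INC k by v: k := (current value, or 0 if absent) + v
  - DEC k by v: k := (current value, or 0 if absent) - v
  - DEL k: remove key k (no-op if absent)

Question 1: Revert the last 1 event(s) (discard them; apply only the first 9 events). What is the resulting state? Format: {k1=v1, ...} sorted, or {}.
Answer: {x=30, z=2}

Derivation:
Keep first 9 events (discard last 1):
  after event 1 (t=2: SET x = 46): {x=46}
  after event 2 (t=10: INC z by 2): {x=46, z=2}
  after event 3 (t=20: DEC x by 7): {x=39, z=2}
  after event 4 (t=24: SET y = 15): {x=39, y=15, z=2}
  after event 5 (t=31: DEL x): {y=15, z=2}
  after event 6 (t=32: SET y = 8): {y=8, z=2}
  after event 7 (t=37: SET x = 46): {x=46, y=8, z=2}
  after event 8 (t=42: SET x = 30): {x=30, y=8, z=2}
  after event 9 (t=45: DEL y): {x=30, z=2}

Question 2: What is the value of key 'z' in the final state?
Answer: -8

Derivation:
Track key 'z' through all 10 events:
  event 1 (t=2: SET x = 46): z unchanged
  event 2 (t=10: INC z by 2): z (absent) -> 2
  event 3 (t=20: DEC x by 7): z unchanged
  event 4 (t=24: SET y = 15): z unchanged
  event 5 (t=31: DEL x): z unchanged
  event 6 (t=32: SET y = 8): z unchanged
  event 7 (t=37: SET x = 46): z unchanged
  event 8 (t=42: SET x = 30): z unchanged
  event 9 (t=45: DEL y): z unchanged
  event 10 (t=50: DEC z by 10): z 2 -> -8
Final: z = -8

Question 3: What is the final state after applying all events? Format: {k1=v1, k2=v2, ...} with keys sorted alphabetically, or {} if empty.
  after event 1 (t=2: SET x = 46): {x=46}
  after event 2 (t=10: INC z by 2): {x=46, z=2}
  after event 3 (t=20: DEC x by 7): {x=39, z=2}
  after event 4 (t=24: SET y = 15): {x=39, y=15, z=2}
  after event 5 (t=31: DEL x): {y=15, z=2}
  after event 6 (t=32: SET y = 8): {y=8, z=2}
  after event 7 (t=37: SET x = 46): {x=46, y=8, z=2}
  after event 8 (t=42: SET x = 30): {x=30, y=8, z=2}
  after event 9 (t=45: DEL y): {x=30, z=2}
  after event 10 (t=50: DEC z by 10): {x=30, z=-8}

Answer: {x=30, z=-8}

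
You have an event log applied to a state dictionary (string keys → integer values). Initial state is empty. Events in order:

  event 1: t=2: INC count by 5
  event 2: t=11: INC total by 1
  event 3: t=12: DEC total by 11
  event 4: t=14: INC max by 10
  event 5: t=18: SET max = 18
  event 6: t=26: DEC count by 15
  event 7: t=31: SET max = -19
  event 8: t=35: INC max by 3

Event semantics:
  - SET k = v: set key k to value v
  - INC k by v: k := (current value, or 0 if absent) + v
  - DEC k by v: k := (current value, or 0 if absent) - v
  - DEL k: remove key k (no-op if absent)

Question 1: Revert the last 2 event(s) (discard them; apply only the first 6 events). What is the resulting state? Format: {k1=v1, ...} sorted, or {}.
Answer: {count=-10, max=18, total=-10}

Derivation:
Keep first 6 events (discard last 2):
  after event 1 (t=2: INC count by 5): {count=5}
  after event 2 (t=11: INC total by 1): {count=5, total=1}
  after event 3 (t=12: DEC total by 11): {count=5, total=-10}
  after event 4 (t=14: INC max by 10): {count=5, max=10, total=-10}
  after event 5 (t=18: SET max = 18): {count=5, max=18, total=-10}
  after event 6 (t=26: DEC count by 15): {count=-10, max=18, total=-10}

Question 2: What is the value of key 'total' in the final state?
Track key 'total' through all 8 events:
  event 1 (t=2: INC count by 5): total unchanged
  event 2 (t=11: INC total by 1): total (absent) -> 1
  event 3 (t=12: DEC total by 11): total 1 -> -10
  event 4 (t=14: INC max by 10): total unchanged
  event 5 (t=18: SET max = 18): total unchanged
  event 6 (t=26: DEC count by 15): total unchanged
  event 7 (t=31: SET max = -19): total unchanged
  event 8 (t=35: INC max by 3): total unchanged
Final: total = -10

Answer: -10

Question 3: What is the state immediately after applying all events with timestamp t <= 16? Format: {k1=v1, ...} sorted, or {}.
Answer: {count=5, max=10, total=-10}

Derivation:
Apply events with t <= 16 (4 events):
  after event 1 (t=2: INC count by 5): {count=5}
  after event 2 (t=11: INC total by 1): {count=5, total=1}
  after event 3 (t=12: DEC total by 11): {count=5, total=-10}
  after event 4 (t=14: INC max by 10): {count=5, max=10, total=-10}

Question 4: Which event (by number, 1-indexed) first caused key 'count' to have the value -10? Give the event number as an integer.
Looking for first event where count becomes -10:
  event 1: count = 5
  event 2: count = 5
  event 3: count = 5
  event 4: count = 5
  event 5: count = 5
  event 6: count 5 -> -10  <-- first match

Answer: 6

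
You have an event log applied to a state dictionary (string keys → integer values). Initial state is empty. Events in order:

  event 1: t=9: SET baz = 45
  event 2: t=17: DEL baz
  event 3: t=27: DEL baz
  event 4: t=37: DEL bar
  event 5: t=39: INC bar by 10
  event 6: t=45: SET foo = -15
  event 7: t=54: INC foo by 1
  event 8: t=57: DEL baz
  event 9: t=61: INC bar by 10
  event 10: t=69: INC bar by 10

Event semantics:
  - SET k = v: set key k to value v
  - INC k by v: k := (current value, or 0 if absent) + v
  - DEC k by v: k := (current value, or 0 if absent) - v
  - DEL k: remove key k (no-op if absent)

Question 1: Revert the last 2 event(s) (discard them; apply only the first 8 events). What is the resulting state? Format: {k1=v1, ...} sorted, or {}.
Keep first 8 events (discard last 2):
  after event 1 (t=9: SET baz = 45): {baz=45}
  after event 2 (t=17: DEL baz): {}
  after event 3 (t=27: DEL baz): {}
  after event 4 (t=37: DEL bar): {}
  after event 5 (t=39: INC bar by 10): {bar=10}
  after event 6 (t=45: SET foo = -15): {bar=10, foo=-15}
  after event 7 (t=54: INC foo by 1): {bar=10, foo=-14}
  after event 8 (t=57: DEL baz): {bar=10, foo=-14}

Answer: {bar=10, foo=-14}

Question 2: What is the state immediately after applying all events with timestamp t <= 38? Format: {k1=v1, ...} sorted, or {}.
Apply events with t <= 38 (4 events):
  after event 1 (t=9: SET baz = 45): {baz=45}
  after event 2 (t=17: DEL baz): {}
  after event 3 (t=27: DEL baz): {}
  after event 4 (t=37: DEL bar): {}

Answer: {}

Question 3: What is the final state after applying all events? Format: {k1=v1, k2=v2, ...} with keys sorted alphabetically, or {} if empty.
  after event 1 (t=9: SET baz = 45): {baz=45}
  after event 2 (t=17: DEL baz): {}
  after event 3 (t=27: DEL baz): {}
  after event 4 (t=37: DEL bar): {}
  after event 5 (t=39: INC bar by 10): {bar=10}
  after event 6 (t=45: SET foo = -15): {bar=10, foo=-15}
  after event 7 (t=54: INC foo by 1): {bar=10, foo=-14}
  after event 8 (t=57: DEL baz): {bar=10, foo=-14}
  after event 9 (t=61: INC bar by 10): {bar=20, foo=-14}
  after event 10 (t=69: INC bar by 10): {bar=30, foo=-14}

Answer: {bar=30, foo=-14}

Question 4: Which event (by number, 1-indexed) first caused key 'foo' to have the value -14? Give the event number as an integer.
Looking for first event where foo becomes -14:
  event 6: foo = -15
  event 7: foo -15 -> -14  <-- first match

Answer: 7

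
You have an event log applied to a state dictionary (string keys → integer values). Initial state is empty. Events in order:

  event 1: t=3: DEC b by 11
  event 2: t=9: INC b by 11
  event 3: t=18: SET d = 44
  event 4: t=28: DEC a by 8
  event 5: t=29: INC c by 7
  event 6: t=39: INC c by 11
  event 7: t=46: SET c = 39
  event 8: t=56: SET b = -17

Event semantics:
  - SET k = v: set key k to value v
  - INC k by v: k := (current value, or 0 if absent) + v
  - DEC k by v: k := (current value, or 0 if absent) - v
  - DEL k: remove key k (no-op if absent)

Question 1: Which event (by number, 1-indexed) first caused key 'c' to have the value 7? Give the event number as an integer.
Looking for first event where c becomes 7:
  event 5: c (absent) -> 7  <-- first match

Answer: 5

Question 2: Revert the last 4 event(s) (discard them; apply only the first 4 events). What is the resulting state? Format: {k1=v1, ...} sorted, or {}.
Keep first 4 events (discard last 4):
  after event 1 (t=3: DEC b by 11): {b=-11}
  after event 2 (t=9: INC b by 11): {b=0}
  after event 3 (t=18: SET d = 44): {b=0, d=44}
  after event 4 (t=28: DEC a by 8): {a=-8, b=0, d=44}

Answer: {a=-8, b=0, d=44}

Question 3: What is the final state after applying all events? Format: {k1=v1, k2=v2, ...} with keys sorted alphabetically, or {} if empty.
Answer: {a=-8, b=-17, c=39, d=44}

Derivation:
  after event 1 (t=3: DEC b by 11): {b=-11}
  after event 2 (t=9: INC b by 11): {b=0}
  after event 3 (t=18: SET d = 44): {b=0, d=44}
  after event 4 (t=28: DEC a by 8): {a=-8, b=0, d=44}
  after event 5 (t=29: INC c by 7): {a=-8, b=0, c=7, d=44}
  after event 6 (t=39: INC c by 11): {a=-8, b=0, c=18, d=44}
  after event 7 (t=46: SET c = 39): {a=-8, b=0, c=39, d=44}
  after event 8 (t=56: SET b = -17): {a=-8, b=-17, c=39, d=44}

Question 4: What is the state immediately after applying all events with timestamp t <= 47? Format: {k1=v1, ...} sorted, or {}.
Apply events with t <= 47 (7 events):
  after event 1 (t=3: DEC b by 11): {b=-11}
  after event 2 (t=9: INC b by 11): {b=0}
  after event 3 (t=18: SET d = 44): {b=0, d=44}
  after event 4 (t=28: DEC a by 8): {a=-8, b=0, d=44}
  after event 5 (t=29: INC c by 7): {a=-8, b=0, c=7, d=44}
  after event 6 (t=39: INC c by 11): {a=-8, b=0, c=18, d=44}
  after event 7 (t=46: SET c = 39): {a=-8, b=0, c=39, d=44}

Answer: {a=-8, b=0, c=39, d=44}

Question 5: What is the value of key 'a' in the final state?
Track key 'a' through all 8 events:
  event 1 (t=3: DEC b by 11): a unchanged
  event 2 (t=9: INC b by 11): a unchanged
  event 3 (t=18: SET d = 44): a unchanged
  event 4 (t=28: DEC a by 8): a (absent) -> -8
  event 5 (t=29: INC c by 7): a unchanged
  event 6 (t=39: INC c by 11): a unchanged
  event 7 (t=46: SET c = 39): a unchanged
  event 8 (t=56: SET b = -17): a unchanged
Final: a = -8

Answer: -8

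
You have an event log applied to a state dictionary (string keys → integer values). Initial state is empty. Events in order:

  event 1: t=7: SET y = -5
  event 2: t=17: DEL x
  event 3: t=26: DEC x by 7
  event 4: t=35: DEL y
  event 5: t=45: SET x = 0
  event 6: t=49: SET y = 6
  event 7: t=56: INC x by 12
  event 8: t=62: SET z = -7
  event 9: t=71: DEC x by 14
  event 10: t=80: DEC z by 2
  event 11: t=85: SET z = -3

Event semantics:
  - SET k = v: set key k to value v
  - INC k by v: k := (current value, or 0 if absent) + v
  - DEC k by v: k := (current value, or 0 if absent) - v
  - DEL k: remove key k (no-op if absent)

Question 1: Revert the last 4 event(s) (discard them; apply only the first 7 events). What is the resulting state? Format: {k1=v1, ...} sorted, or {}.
Keep first 7 events (discard last 4):
  after event 1 (t=7: SET y = -5): {y=-5}
  after event 2 (t=17: DEL x): {y=-5}
  after event 3 (t=26: DEC x by 7): {x=-7, y=-5}
  after event 4 (t=35: DEL y): {x=-7}
  after event 5 (t=45: SET x = 0): {x=0}
  after event 6 (t=49: SET y = 6): {x=0, y=6}
  after event 7 (t=56: INC x by 12): {x=12, y=6}

Answer: {x=12, y=6}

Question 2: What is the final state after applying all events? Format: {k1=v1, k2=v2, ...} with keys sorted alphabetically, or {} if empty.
  after event 1 (t=7: SET y = -5): {y=-5}
  after event 2 (t=17: DEL x): {y=-5}
  after event 3 (t=26: DEC x by 7): {x=-7, y=-5}
  after event 4 (t=35: DEL y): {x=-7}
  after event 5 (t=45: SET x = 0): {x=0}
  after event 6 (t=49: SET y = 6): {x=0, y=6}
  after event 7 (t=56: INC x by 12): {x=12, y=6}
  after event 8 (t=62: SET z = -7): {x=12, y=6, z=-7}
  after event 9 (t=71: DEC x by 14): {x=-2, y=6, z=-7}
  after event 10 (t=80: DEC z by 2): {x=-2, y=6, z=-9}
  after event 11 (t=85: SET z = -3): {x=-2, y=6, z=-3}

Answer: {x=-2, y=6, z=-3}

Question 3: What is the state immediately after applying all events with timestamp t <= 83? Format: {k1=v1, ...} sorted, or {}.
Answer: {x=-2, y=6, z=-9}

Derivation:
Apply events with t <= 83 (10 events):
  after event 1 (t=7: SET y = -5): {y=-5}
  after event 2 (t=17: DEL x): {y=-5}
  after event 3 (t=26: DEC x by 7): {x=-7, y=-5}
  after event 4 (t=35: DEL y): {x=-7}
  after event 5 (t=45: SET x = 0): {x=0}
  after event 6 (t=49: SET y = 6): {x=0, y=6}
  after event 7 (t=56: INC x by 12): {x=12, y=6}
  after event 8 (t=62: SET z = -7): {x=12, y=6, z=-7}
  after event 9 (t=71: DEC x by 14): {x=-2, y=6, z=-7}
  after event 10 (t=80: DEC z by 2): {x=-2, y=6, z=-9}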